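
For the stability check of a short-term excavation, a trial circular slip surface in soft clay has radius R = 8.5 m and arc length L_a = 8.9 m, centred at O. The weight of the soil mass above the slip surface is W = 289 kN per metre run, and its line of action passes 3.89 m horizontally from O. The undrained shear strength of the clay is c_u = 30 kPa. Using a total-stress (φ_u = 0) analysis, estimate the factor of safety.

FS = 2.02

Taking moments about the centre O, the resisting moment is provided by the undrained shear strength acting along the arc:
M_R = c_u·L_a·R = 30·8.90·8.5 = 2269.5 kN·m/m
M_D = W·d = 289·3.89 = 1124.2 kN·m/m
FS = M_R / M_D = 2269.5 / 1124.2 = 2.019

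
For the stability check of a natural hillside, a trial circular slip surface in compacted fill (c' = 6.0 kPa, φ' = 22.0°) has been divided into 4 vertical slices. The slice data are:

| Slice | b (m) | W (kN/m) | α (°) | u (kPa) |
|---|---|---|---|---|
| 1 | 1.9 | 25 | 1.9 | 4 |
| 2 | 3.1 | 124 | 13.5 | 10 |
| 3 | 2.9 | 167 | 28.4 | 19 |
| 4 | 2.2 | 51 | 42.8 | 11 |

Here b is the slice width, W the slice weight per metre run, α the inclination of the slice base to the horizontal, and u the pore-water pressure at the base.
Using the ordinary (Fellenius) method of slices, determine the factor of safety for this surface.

Ordinary method of slices: FS = Σ[c'·Δl_i + (W_i cosα_i − u_i·Δl_i)·tanφ'] / Σ W_i sinα_i, with Δl_i = b_i / cosα_i.
Slice 1: Δl = 1.9/cos1.9° = 1.901 m; N'_1 = 25·cos1.9° − 4·1.901 = 17.4; c'Δl = 11.41; W sinα = 0.8
Slice 2: Δl = 3.1/cos13.5° = 3.188 m; N'_2 = 124·cos13.5° − 10·3.188 = 88.7; c'Δl = 19.13; W sinα = 28.9
Slice 3: Δl = 2.9/cos28.4° = 3.297 m; N'_3 = 167·cos28.4° − 19·3.297 = 84.3; c'Δl = 19.78; W sinα = 79.4
Slice 4: Δl = 2.2/cos42.8° = 2.998 m; N'_4 = 51·cos42.8° − 11·2.998 = 4.4; c'Δl = 17.99; W sinα = 34.7
Σc'Δl = 68.3 kN/m; ΣN' = 194.8 kN/m; ΣW sinα = 143.9 kN/m
Resisting = 68.3 + 194.8·tan22.0° = 68.3 + 78.7 = 147.0 kN/m
FS = 147.0 / 143.9 = 1.022

FS = 1.02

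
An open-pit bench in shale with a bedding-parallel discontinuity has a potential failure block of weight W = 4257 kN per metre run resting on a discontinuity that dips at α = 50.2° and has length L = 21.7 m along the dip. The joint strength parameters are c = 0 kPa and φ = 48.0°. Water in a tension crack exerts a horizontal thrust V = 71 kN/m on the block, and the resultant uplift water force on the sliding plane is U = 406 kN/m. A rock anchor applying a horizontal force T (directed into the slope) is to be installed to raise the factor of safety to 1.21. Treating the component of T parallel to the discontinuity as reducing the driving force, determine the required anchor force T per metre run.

T = 920 kN/m

Resolving forces along and normal to the sliding plane, with the horizontal anchor force T adding T·sinα to the effective normal force and T·cosα acting up the plane against the driving force:
FS = [cL + (W cosα − U − V sinα + T sinα) tanφ] / [W sinα + V cosα − T cosα]
Without the anchor: N' = 2264.4 kN/m, driving T_d = 3316.0 kN/m, resisting R = 0·21.7 + 2264.4·tan48.0° = 2514.9 kN/m, FS = 0.76.
Setting FS = 1.21 and solving for T:
1.21·(3316.0 − T cos50.2°) = 2514.9 + T sin50.2°·tan48.0°
T·(sin50.2°·tan48.0° + 1.21·cos50.2°) = 1.21·3316.0 − 2514.9
T·(0.7683·1.1106 + 1.21·0.6401) = 4012.4 − 2514.9 = 1497.5
T·1.6278 = 1497.5
T = 920.0 kN/m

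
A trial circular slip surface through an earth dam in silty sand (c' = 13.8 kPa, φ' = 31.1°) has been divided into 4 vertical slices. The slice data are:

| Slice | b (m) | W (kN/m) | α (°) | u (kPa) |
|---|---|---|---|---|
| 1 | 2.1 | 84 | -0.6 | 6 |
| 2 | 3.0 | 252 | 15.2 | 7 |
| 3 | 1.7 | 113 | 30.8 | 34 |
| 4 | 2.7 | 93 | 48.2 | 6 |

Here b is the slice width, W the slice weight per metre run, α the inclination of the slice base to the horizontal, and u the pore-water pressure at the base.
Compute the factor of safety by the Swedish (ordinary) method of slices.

Ordinary method of slices: FS = Σ[c'·Δl_i + (W_i cosα_i − u_i·Δl_i)·tanφ'] / Σ W_i sinα_i, with Δl_i = b_i / cosα_i.
Slice 1: Δl = 2.1/cos(-0.6°) = 2.100 m; N'_1 = 84·cos(-0.6°) − 6·2.100 = 71.4; c'Δl = 28.98; W sinα = -0.9
Slice 2: Δl = 3.0/cos15.2° = 3.109 m; N'_2 = 252·cos15.2° − 7·3.109 = 221.4; c'Δl = 42.90; W sinα = 66.1
Slice 3: Δl = 1.7/cos30.8° = 1.979 m; N'_3 = 113·cos30.8° − 34·1.979 = 29.8; c'Δl = 27.31; W sinα = 57.9
Slice 4: Δl = 2.7/cos48.2° = 4.051 m; N'_4 = 93·cos48.2° − 6·4.051 = 37.7; c'Δl = 55.90; W sinα = 69.3
Σc'Δl = 155.1 kN/m; ΣN' = 360.3 kN/m; ΣW sinα = 192.4 kN/m
Resisting = 155.1 + 360.3·tan31.1° = 155.1 + 217.3 = 372.4 kN/m
FS = 372.4 / 192.4 = 1.936

FS = 1.94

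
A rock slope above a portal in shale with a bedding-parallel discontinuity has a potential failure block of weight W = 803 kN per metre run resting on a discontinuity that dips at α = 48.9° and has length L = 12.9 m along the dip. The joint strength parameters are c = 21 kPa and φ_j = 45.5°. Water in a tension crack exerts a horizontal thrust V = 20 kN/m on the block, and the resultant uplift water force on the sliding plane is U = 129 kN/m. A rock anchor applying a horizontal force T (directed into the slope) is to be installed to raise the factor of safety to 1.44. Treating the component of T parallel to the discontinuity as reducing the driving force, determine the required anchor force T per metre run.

T = 134 kN/m

Resolving forces along and normal to the sliding plane, with the horizontal anchor force T adding T·sinα to the effective normal force and T·cosα acting up the plane against the driving force:
FS = [cL + (W cosα − U − V sinα + T sinα) tanφ_j] / [W sinα + V cosα − T cosα]
Without the anchor: N' = 383.8 kN/m, driving T_d = 618.3 kN/m, resisting R = 21·12.9 + 383.8·tan45.5° = 661.5 kN/m, FS = 1.07.
Setting FS = 1.44 and solving for T:
1.44·(618.3 − T cos48.9°) = 661.5 + T sin48.9°·tan45.5°
T·(sin48.9°·tan45.5° + 1.44·cos48.9°) = 1.44·618.3 − 661.5
T·(0.7536·1.0176 + 1.44·0.6574) = 890.3 − 661.5 = 228.8
T·1.7135 = 228.8
T = 133.6 kN/m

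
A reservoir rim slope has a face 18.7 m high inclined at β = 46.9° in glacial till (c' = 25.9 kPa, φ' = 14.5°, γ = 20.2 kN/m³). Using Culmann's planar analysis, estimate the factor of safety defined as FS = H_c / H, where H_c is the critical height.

H_c = (4c'/γ) · sinβ cosφ' / [1 − cos(β − φ')]
    = (4·25.9/20.2) · sin46.9°·cos14.5° / [1 − cos32.4°]
    = 5.129 · 0.7069 / 0.1557 = 23.29 m
FS = H_c / H = 23.29 / 18.7 = 1.245

FS = 1.25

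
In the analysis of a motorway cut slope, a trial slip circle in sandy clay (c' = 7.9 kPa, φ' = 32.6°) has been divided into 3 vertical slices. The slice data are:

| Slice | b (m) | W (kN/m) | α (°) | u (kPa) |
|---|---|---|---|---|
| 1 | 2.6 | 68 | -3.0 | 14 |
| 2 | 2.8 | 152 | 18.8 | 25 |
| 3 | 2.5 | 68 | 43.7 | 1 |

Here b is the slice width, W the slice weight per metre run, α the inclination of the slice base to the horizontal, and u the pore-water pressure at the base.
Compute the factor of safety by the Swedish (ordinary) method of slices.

FS = 1.79

Ordinary method of slices: FS = Σ[c'·Δl_i + (W_i cosα_i − u_i·Δl_i)·tanφ'] / Σ W_i sinα_i, with Δl_i = b_i / cosα_i.
Slice 1: Δl = 2.6/cos(-3.0°) = 2.604 m; N'_1 = 68·cos(-3.0°) − 14·2.604 = 31.5; c'Δl = 20.57; W sinα = -3.6
Slice 2: Δl = 2.8/cos18.8° = 2.958 m; N'_2 = 152·cos18.8° − 25·2.958 = 69.9; c'Δl = 23.37; W sinα = 49.0
Slice 3: Δl = 2.5/cos43.7° = 3.458 m; N'_3 = 68·cos43.7° − 1·3.458 = 45.7; c'Δl = 27.32; W sinα = 47.0
Σc'Δl = 71.3 kN/m; ΣN' = 147.1 kN/m; ΣW sinα = 92.4 kN/m
Resisting = 71.3 + 147.1·tan32.6° = 71.3 + 94.1 = 165.3 kN/m
FS = 165.3 / 92.4 = 1.789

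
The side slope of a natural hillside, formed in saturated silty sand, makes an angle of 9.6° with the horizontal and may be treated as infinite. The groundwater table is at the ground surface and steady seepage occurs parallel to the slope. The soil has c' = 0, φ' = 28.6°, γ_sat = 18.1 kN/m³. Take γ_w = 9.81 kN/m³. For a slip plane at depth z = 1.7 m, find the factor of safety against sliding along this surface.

With seepage parallel to the slope and the water table at the surface, the effective normal stress on the slip plane uses the buoyant unit weight γ' = γ_sat − γ_w while the driving shear stress uses γ_sat:
FS = [c' + γ' z cos²β tanφ'] / [γ_sat z sinβ cosβ]
(For c' = 0 this reduces to FS = (γ'/γ_sat)·tanφ'/tanβ.)
γ' = 18.1 − 9.81 = 8.29 kN/m³
Numerator = 0.0 + 8.29·1.7·cos²9.6°·tan28.6° = 0.0 + 8.29·1.7·0.9722·0.5452 = 7.470 kPa
Denominator = 18.1·1.7·sin9.6°·cos9.6° = 18.1·1.7·0.1668·0.9860 = 5.060 kPa
FS = 7.470 / 5.060 = 1.476

FS = 1.48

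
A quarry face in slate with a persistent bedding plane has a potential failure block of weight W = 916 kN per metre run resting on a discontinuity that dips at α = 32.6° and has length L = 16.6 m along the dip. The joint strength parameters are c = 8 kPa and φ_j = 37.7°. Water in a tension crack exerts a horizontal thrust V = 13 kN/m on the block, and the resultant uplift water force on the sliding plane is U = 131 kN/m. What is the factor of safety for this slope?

Resolving the block weight along and normal to the plane and applying the Mohr–Coulomb strength on the joint:
N' = W cosα − U − V sinα = 916·cos32.6° − 131 − 13·sin32.6° = 633.7 kN/m
Driving force T = W sinα + V cosα = 916·sin32.6° + 13·cos32.6° = 504.5 kN/m
Resisting force R = c·L + N'·tanφ_j = 8·16.6 + 633.7·tan37.7° = 132.8 + 489.8 = 622.6 kN/m
FS = R / T = 622.6 / 504.5 = 1.234

FS = 1.23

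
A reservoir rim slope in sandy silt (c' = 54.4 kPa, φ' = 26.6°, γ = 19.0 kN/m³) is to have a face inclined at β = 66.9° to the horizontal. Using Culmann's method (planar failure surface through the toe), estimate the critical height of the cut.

Culmann's analysis gives the critical failure plane at α_cr = (β + φ')/2 = (66.9 + 26.6)/2 = 46.8°, and the critical height
H_c = (4c'/γ) · sinβ cosφ' / [1 − cos(β − φ')]
    = (4·54.4/19.0) · sin66.9°·cos26.6° / [1 − cos(40.3°)]
    = 11.453 · 0.9198·0.8942 / [1 − 0.7627]
    = 11.453 · 0.8225 / 0.2373
    = 39.69 m

H_c = 39.69 m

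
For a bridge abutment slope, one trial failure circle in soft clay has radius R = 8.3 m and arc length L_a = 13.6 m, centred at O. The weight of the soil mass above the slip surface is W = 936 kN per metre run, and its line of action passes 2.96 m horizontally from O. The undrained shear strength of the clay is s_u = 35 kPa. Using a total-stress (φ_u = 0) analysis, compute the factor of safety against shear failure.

FS = 1.43

Taking moments about the centre O, the resisting moment is provided by the undrained shear strength acting along the arc:
M_R = s_u·L_a·R = 35·13.60·8.3 = 3950.8 kN·m/m
M_D = W·d = 936·2.96 = 2770.6 kN·m/m
FS = M_R / M_D = 3950.8 / 2770.6 = 1.426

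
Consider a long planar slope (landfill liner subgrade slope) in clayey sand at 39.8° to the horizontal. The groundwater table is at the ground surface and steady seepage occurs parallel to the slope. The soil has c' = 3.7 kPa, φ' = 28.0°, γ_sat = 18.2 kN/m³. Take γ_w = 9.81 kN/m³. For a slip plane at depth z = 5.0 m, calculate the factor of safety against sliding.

With seepage parallel to the slope and the water table at the surface, the effective normal stress on the slip plane uses the buoyant unit weight γ' = γ_sat − γ_w while the driving shear stress uses γ_sat:
FS = [c' + γ' z cos²β tanφ'] / [γ_sat z sinβ cosβ]
γ' = 18.2 − 9.81 = 8.39 kN/m³
Numerator = 3.7 + 8.39·5.0·cos²39.8°·tan28.0° = 3.7 + 8.39·5.0·0.5903·0.5317 = 16.866 kPa
Denominator = 18.2·5.0·sin39.8°·cos39.8° = 18.2·5.0·0.6401·0.7683 = 44.753 kPa
FS = 16.866 / 44.753 = 0.377

FS = 0.38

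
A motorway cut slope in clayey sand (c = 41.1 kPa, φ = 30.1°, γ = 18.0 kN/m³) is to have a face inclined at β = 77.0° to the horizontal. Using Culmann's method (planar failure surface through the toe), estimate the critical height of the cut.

Culmann's analysis gives the critical failure plane at α_cr = (β + φ)/2 = (77.0 + 30.1)/2 = 53.5°, and the critical height
H_c = (4c/γ) · sinβ cosφ / [1 − cos(β − φ)]
    = (4·41.1/18.0) · sin77.0°·cos30.1° / [1 − cos(46.9°)]
    = 9.133 · 0.9744·0.8652 / [1 − 0.6833]
    = 9.133 · 0.8430 / 0.3167
    = 24.31 m

H_c = 24.31 m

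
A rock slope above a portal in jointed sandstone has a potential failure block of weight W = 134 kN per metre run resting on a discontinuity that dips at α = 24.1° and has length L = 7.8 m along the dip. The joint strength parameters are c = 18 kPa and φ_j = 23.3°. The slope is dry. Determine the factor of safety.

FS = 3.53

Resolving the block weight along and normal to the plane and applying the Mohr–Coulomb strength on the joint:
N' = W cosα = 134·cos24.1° = 122.3 kN/m
Driving force T = W sinα = 134·sin24.1° = 54.7 kN/m
Resisting force R = c·L + N'·tanφ_j = 18·7.8 + 122.3·tan23.3° = 140.4 + 52.7 = 193.1 kN/m
FS = R / T = 193.1 / 54.7 = 3.529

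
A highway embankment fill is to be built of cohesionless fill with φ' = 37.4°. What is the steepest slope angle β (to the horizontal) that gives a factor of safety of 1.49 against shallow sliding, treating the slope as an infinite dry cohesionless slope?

For an infinite dry cohesionless slope FS = tanφ'/tanβ, so tanβ = tanφ' / FS.
tanβ = tan37.4° / 1.49 = 0.7646 / 1.49 = 0.5131
β = arctan(0.5131) = 27.16°

β = 27.2°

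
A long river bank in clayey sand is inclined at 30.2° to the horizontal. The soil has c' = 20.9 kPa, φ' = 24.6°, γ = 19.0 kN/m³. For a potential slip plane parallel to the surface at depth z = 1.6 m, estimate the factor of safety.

For an infinite slope with a slip plane parallel to the surface (no pore pressure): FS = [c' + γz cos²β tanφ'] / [γz sinβ cosβ].
γz = 19.0·1.6 = 30.40 kN/m²
Numerator = 20.9 + 30.40·cos²30.2°·tan24.6° = 20.9 + 30.40·0.7470·0.4578 = 31.296 kPa
Denominator = 30.40·sin30.2°·cos30.2° = 30.40·0.5030·0.8643 = 13.216 kPa
FS = 31.296 / 13.216 = 2.368

FS = 2.37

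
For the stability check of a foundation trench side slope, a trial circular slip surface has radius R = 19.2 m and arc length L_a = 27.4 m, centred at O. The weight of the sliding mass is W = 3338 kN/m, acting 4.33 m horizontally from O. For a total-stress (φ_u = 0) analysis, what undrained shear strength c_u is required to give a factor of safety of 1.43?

c_u = 39.3 kPa

FS = c_u·L_a·R / (W·d), so c_u = FS·W·d / (L_a·R).
c_u = 1.43·3338·4.33 / (27.40·19.2) = 20668.6 / 526.08 = 39.29 kPa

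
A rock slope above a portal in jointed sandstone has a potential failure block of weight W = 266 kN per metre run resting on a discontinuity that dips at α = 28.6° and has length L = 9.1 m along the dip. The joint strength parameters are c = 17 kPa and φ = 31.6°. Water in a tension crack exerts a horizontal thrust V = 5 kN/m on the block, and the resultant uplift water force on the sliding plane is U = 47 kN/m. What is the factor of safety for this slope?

FS = 2.03

Resolving the block weight along and normal to the plane and applying the Mohr–Coulomb strength on the joint:
N' = W cosα − U − V sinα = 266·cos28.6° − 47 − 5·sin28.6° = 184.2 kN/m
Driving force T = W sinα + V cosα = 266·sin28.6° + 5·cos28.6° = 131.7 kN/m
Resisting force R = c·L + N'·tanφ = 17·9.1 + 184.2·tan31.6° = 154.7 + 113.3 = 268.0 kN/m
FS = R / T = 268.0 / 131.7 = 2.035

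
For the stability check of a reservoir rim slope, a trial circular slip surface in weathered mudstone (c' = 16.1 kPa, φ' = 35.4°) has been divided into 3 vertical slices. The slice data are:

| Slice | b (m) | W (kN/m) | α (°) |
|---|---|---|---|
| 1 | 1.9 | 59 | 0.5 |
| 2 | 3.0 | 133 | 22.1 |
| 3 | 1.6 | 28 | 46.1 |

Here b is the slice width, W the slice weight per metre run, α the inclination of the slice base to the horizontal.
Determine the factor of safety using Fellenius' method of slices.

FS = 3.72

Ordinary method of slices: FS = Σ[c'·Δl_i + (W_i cosα_i)·tanφ'] / Σ W_i sinα_i, with Δl_i = b_i / cosα_i.
Slice 1: Δl = 1.9/cos0.5° = 1.900 m; N'_1 = 59·cos0.5° = 59.0; c'Δl = 30.59; W sinα = 0.5
Slice 2: Δl = 3.0/cos22.1° = 3.238 m; N'_2 = 133·cos22.1° = 123.2; c'Δl = 52.13; W sinα = 50.0
Slice 3: Δl = 1.6/cos46.1° = 2.307 m; N'_3 = 28·cos46.1° = 19.4; c'Δl = 37.15; W sinα = 20.2
Σc'Δl = 119.9 kN/m; ΣN' = 201.6 kN/m; ΣW sinα = 70.7 kN/m
Resisting = 119.9 + 201.6·tan35.4° = 119.9 + 143.3 = 263.2 kN/m
FS = 263.2 / 70.7 = 3.721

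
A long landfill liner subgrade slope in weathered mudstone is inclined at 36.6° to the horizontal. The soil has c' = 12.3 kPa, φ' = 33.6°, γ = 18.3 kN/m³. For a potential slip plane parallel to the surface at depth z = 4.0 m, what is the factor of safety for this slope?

FS = 1.25

For an infinite slope with a slip plane parallel to the surface (no pore pressure): FS = [c' + γz cos²β tanφ'] / [γz sinβ cosβ].
γz = 18.3·4.0 = 73.20 kN/m²
Numerator = 12.3 + 73.20·cos²36.6°·tan33.6° = 12.3 + 73.20·0.6445·0.6644 = 43.645 kPa
Denominator = 73.20·sin36.6°·cos36.6° = 73.20·0.5962·0.8028 = 35.038 kPa
FS = 43.645 / 35.038 = 1.246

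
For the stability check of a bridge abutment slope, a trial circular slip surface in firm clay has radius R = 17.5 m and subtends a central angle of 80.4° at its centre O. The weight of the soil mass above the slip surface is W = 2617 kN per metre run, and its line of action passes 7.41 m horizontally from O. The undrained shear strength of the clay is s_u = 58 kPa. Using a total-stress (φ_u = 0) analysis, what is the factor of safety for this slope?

Taking moments about the centre O, the resisting moment is provided by the undrained shear strength acting along the arc:
Arc length L_a = R·θ = 17.5·(80.4°·π/180) = 17.5·1.4032 = 24.56 m
M_R = s_u·L_a·R = 58·24.56·17.5 = 24925.1 kN·m/m
M_D = W·d = 2617·7.41 = 19392.0 kN·m/m
FS = M_R / M_D = 24925.1 / 19392.0 = 1.285

FS = 1.29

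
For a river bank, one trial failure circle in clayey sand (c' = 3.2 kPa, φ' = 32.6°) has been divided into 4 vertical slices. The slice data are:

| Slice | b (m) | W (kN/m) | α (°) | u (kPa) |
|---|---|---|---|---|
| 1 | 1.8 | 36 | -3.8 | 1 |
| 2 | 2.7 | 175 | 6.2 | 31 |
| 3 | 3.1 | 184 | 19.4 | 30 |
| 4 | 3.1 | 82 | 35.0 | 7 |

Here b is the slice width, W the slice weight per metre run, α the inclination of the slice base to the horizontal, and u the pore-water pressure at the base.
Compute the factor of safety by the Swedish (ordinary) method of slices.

FS = 1.53

Ordinary method of slices: FS = Σ[c'·Δl_i + (W_i cosα_i − u_i·Δl_i)·tanφ'] / Σ W_i sinα_i, with Δl_i = b_i / cosα_i.
Slice 1: Δl = 1.8/cos(-3.8°) = 1.804 m; N'_1 = 36·cos(-3.8°) − 1·1.804 = 34.1; c'Δl = 5.77; W sinα = -2.4
Slice 2: Δl = 2.7/cos6.2° = 2.716 m; N'_2 = 175·cos6.2° − 31·2.716 = 89.8; c'Δl = 8.69; W sinα = 18.9
Slice 3: Δl = 3.1/cos19.4° = 3.287 m; N'_3 = 184·cos19.4° − 30·3.287 = 75.0; c'Δl = 10.52; W sinα = 61.1
Slice 4: Δl = 3.1/cos35.0° = 3.784 m; N'_4 = 82·cos35.0° − 7·3.784 = 40.7; c'Δl = 12.11; W sinα = 47.0
Σc'Δl = 37.1 kN/m; ΣN' = 239.5 kN/m; ΣW sinα = 124.7 kN/m
Resisting = 37.1 + 239.5·tan32.6° = 37.1 + 153.2 = 190.3 kN/m
FS = 190.3 / 124.7 = 1.526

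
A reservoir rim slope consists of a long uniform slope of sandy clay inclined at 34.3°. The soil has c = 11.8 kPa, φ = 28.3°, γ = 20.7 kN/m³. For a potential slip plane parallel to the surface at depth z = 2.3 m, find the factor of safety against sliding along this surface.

FS = 1.32

For an infinite slope with a slip plane parallel to the surface (no pore pressure): FS = [c + γz cos²β tanφ] / [γz sinβ cosβ].
γz = 20.7·2.3 = 47.61 kN/m²
Numerator = 11.8 + 47.61·cos²34.3°·tan28.3° = 11.8 + 47.61·0.6824·0.5384 = 29.295 kPa
Denominator = 47.61·sin34.3°·cos34.3° = 47.61·0.5635·0.8261 = 22.164 kPa
FS = 29.295 / 22.164 = 1.322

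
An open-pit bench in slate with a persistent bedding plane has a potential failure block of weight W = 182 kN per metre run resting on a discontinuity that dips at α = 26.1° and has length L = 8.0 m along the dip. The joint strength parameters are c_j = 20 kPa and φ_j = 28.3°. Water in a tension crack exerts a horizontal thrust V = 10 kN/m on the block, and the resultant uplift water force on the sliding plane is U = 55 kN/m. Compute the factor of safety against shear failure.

Resolving the block weight along and normal to the plane and applying the Mohr–Coulomb strength on the joint:
N' = W cosα − U − V sinα = 182·cos26.1° − 55 − 10·sin26.1° = 104.0 kN/m
Driving force T = W sinα + V cosα = 182·sin26.1° + 10·cos26.1° = 89.0 kN/m
Resisting force R = c_j·L + N'·tanφ_j = 20·8.0 + 104.0·tan28.3° = 160.0 + 56.0 = 216.0 kN/m
FS = R / T = 216.0 / 89.0 = 2.426

FS = 2.43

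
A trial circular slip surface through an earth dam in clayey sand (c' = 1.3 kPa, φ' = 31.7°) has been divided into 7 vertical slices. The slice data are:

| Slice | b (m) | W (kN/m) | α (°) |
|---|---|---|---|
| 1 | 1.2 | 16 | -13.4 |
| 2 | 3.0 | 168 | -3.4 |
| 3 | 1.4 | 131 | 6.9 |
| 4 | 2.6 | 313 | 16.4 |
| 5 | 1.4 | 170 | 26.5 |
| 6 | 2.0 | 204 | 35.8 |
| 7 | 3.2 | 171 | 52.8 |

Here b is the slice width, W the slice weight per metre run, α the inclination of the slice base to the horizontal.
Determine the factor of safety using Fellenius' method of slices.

Ordinary method of slices: FS = Σ[c'·Δl_i + (W_i cosα_i)·tanφ'] / Σ W_i sinα_i, with Δl_i = b_i / cosα_i.
Slice 1: Δl = 1.2/cos(-13.4°) = 1.234 m; N'_1 = 16·cos(-13.4°) = 15.6; c'Δl = 1.60; W sinα = -3.7
Slice 2: Δl = 3.0/cos(-3.4°) = 3.005 m; N'_2 = 168·cos(-3.4°) = 167.7; c'Δl = 3.91; W sinα = -10.0
Slice 3: Δl = 1.4/cos6.9° = 1.410 m; N'_3 = 131·cos6.9° = 130.1; c'Δl = 1.83; W sinα = 15.7
Slice 4: Δl = 2.6/cos16.4° = 2.710 m; N'_4 = 313·cos16.4° = 300.3; c'Δl = 3.52; W sinα = 88.4
Slice 5: Δl = 1.4/cos26.5° = 1.564 m; N'_5 = 170·cos26.5° = 152.1; c'Δl = 2.03; W sinα = 75.9
Slice 6: Δl = 2.0/cos35.8° = 2.466 m; N'_6 = 204·cos35.8° = 165.5; c'Δl = 3.21; W sinα = 119.3
Slice 7: Δl = 3.2/cos52.8° = 5.293 m; N'_7 = 171·cos52.8° = 103.4; c'Δl = 6.88; W sinα = 136.2
Σc'Δl = 23.0 kN/m; ΣN' = 1034.6 kN/m; ΣW sinα = 421.8 kN/m
Resisting = 23.0 + 1034.6·tan31.7° = 23.0 + 639.0 = 661.9 kN/m
FS = 661.9 / 421.8 = 1.569

FS = 1.57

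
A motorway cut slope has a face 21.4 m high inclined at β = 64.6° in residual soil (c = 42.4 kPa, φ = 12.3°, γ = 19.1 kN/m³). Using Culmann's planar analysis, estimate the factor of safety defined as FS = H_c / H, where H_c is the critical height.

H_c = (4c/γ) · sinβ cosφ / [1 − cos(β − φ)]
    = (4·42.4/19.1) · sin64.6°·cos12.3° / [1 − cos52.3°]
    = 8.880 · 0.8826 / 0.3885 = 20.17 m
FS = H_c / H = 20.17 / 21.4 = 0.943

FS = 0.94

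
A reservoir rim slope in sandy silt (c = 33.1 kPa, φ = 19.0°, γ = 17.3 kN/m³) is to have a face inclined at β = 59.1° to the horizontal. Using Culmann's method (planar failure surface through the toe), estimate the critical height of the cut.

Culmann's analysis gives the critical failure plane at α_cr = (β + φ)/2 = (59.1 + 19.0)/2 = 39.0°, and the critical height
H_c = (4c/γ) · sinβ cosφ / [1 − cos(β − φ)]
    = (4·33.1/17.3) · sin59.1°·cos19.0° / [1 − cos(40.1°)]
    = 7.653 · 0.8581·0.9455 / [1 − 0.7649]
    = 7.653 · 0.8113 / 0.2351
    = 26.41 m

H_c = 26.41 m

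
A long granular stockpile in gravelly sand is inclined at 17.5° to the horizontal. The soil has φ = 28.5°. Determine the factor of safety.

For a dry cohesionless infinite slope the factor of safety is FS = tanφ / tanβ.
FS = tan28.5° / tan17.5° = 0.5430 / 0.3153 = 1.722

FS = 1.72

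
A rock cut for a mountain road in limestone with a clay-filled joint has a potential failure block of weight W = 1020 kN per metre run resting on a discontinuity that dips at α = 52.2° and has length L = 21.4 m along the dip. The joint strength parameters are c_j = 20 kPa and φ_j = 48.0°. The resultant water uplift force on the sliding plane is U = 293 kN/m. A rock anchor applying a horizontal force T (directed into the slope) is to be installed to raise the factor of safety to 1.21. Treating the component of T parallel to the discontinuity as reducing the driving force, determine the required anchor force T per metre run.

T = 110 kN/m

Resolving forces along and normal to the sliding plane, with the horizontal anchor force T adding T·sinα to the effective normal force and T·cosα acting up the plane against the driving force:
FS = [c_jL + (W cosα − U + T sinα) tanφ_j] / [W sinα − T cosα]
Without the anchor: N' = 332.2 kN/m, driving T_d = 806.0 kN/m, resisting R = 20·21.4 + 332.2·tan48.0° = 796.9 kN/m, FS = 0.99.
Setting FS = 1.21 and solving for T:
1.21·(806.0 − T cos52.2°) = 796.9 + T sin52.2°·tan48.0°
T·(sin52.2°·tan48.0° + 1.21·cos52.2°) = 1.21·806.0 − 796.9
T·(0.7902·1.1106 + 1.21·0.6129) = 975.2 − 796.9 = 178.3
T·1.6192 = 178.3
T = 110.1 kN/m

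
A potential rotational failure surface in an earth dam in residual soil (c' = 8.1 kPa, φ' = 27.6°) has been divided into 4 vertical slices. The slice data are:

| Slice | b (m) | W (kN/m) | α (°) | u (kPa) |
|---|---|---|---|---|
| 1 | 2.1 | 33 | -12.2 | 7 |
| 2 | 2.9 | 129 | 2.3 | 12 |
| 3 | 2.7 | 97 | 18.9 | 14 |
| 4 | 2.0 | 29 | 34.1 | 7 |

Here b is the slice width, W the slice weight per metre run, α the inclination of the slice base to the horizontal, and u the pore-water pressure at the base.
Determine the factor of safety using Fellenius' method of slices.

Ordinary method of slices: FS = Σ[c'·Δl_i + (W_i cosα_i − u_i·Δl_i)·tanφ'] / Σ W_i sinα_i, with Δl_i = b_i / cosα_i.
Slice 1: Δl = 2.1/cos(-12.2°) = 2.149 m; N'_1 = 33·cos(-12.2°) − 7·2.149 = 17.2; c'Δl = 17.40; W sinα = -7.0
Slice 2: Δl = 2.9/cos2.3° = 2.902 m; N'_2 = 129·cos2.3° − 12·2.902 = 94.1; c'Δl = 23.51; W sinα = 5.2
Slice 3: Δl = 2.7/cos18.9° = 2.854 m; N'_3 = 97·cos18.9° − 14·2.854 = 51.8; c'Δl = 23.12; W sinα = 31.4
Slice 4: Δl = 2.0/cos34.1° = 2.415 m; N'_4 = 29·cos34.1° − 7·2.415 = 7.1; c'Δl = 19.56; W sinα = 16.3
Σc'Δl = 83.6 kN/m; ΣN' = 170.2 kN/m; ΣW sinα = 45.9 kN/m
Resisting = 83.6 + 170.2·tan27.6° = 83.6 + 89.0 = 172.6 kN/m
FS = 172.6 / 45.9 = 3.761

FS = 3.76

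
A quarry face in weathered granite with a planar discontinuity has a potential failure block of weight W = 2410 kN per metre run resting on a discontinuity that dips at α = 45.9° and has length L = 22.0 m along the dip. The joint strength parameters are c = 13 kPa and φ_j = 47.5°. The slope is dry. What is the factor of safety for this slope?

FS = 1.22

Resolving the block weight along and normal to the plane and applying the Mohr–Coulomb strength on the joint:
N' = W cosα = 2410·cos45.9° = 1677.1 kN/m
Driving force T = W sinα = 2410·sin45.9° = 1730.7 kN/m
Resisting force R = c·L + N'·tanφ_j = 13·22.0 + 1677.1·tan47.5° = 286.0 + 1830.3 = 2116.3 kN/m
FS = R / T = 2116.3 / 1730.7 = 1.223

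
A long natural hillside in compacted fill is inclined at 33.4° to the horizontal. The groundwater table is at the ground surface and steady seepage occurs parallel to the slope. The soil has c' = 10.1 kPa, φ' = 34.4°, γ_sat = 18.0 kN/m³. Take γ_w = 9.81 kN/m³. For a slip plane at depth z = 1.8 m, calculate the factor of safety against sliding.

FS = 1.15

With seepage parallel to the slope and the water table at the surface, the effective normal stress on the slip plane uses the buoyant unit weight γ' = γ_sat − γ_w while the driving shear stress uses γ_sat:
FS = [c' + γ' z cos²β tanφ'] / [γ_sat z sinβ cosβ]
γ' = 18.0 − 9.81 = 8.19 kN/m³
Numerator = 10.1 + 8.19·1.8·cos²33.4°·tan34.4° = 10.1 + 8.19·1.8·0.6970·0.6847 = 17.135 kPa
Denominator = 18.0·1.8·sin33.4°·cos33.4° = 18.0·1.8·0.5505·0.8348 = 14.890 kPa
FS = 17.135 / 14.890 = 1.151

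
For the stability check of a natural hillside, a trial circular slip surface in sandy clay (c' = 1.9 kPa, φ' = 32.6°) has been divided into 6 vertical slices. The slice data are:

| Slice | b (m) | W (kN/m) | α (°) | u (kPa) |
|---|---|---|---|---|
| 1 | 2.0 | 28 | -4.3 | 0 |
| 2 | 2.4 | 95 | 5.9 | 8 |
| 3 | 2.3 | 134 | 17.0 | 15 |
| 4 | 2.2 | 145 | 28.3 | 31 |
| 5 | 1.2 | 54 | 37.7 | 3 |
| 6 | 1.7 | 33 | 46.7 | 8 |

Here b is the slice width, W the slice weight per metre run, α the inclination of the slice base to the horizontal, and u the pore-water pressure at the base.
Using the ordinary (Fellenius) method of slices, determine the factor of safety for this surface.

FS = 1.21

Ordinary method of slices: FS = Σ[c'·Δl_i + (W_i cosα_i − u_i·Δl_i)·tanφ'] / Σ W_i sinα_i, with Δl_i = b_i / cosα_i.
Slice 1: Δl = 2.0/cos(-4.3°) = 2.006 m; N'_1 = 28·cos(-4.3°) − 0·2.006 = 27.9; c'Δl = 3.81; W sinα = -2.1
Slice 2: Δl = 2.4/cos5.9° = 2.413 m; N'_2 = 95·cos5.9° − 8·2.413 = 75.2; c'Δl = 4.58; W sinα = 9.8
Slice 3: Δl = 2.3/cos17.0° = 2.405 m; N'_3 = 134·cos17.0° − 15·2.405 = 92.1; c'Δl = 4.57; W sinα = 39.2
Slice 4: Δl = 2.2/cos28.3° = 2.499 m; N'_4 = 145·cos28.3° − 31·2.499 = 50.2; c'Δl = 4.75; W sinα = 68.7
Slice 5: Δl = 1.2/cos37.7° = 1.517 m; N'_5 = 54·cos37.7° − 3·1.517 = 38.2; c'Δl = 2.88; W sinα = 33.0
Slice 6: Δl = 1.7/cos46.7° = 2.479 m; N'_6 = 33·cos46.7° − 8·2.479 = 2.8; c'Δl = 4.71; W sinα = 24.0
Σc'Δl = 25.3 kN/m; ΣN' = 286.4 kN/m; ΣW sinα = 172.6 kN/m
Resisting = 25.3 + 286.4·tan32.6° = 25.3 + 183.1 = 208.4 kN/m
FS = 208.4 / 172.6 = 1.208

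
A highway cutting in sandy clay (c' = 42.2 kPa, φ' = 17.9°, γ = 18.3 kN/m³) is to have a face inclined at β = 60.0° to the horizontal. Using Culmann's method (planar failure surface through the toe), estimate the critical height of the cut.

H_c = 29.46 m

Culmann's analysis gives the critical failure plane at α_cr = (β + φ')/2 = (60.0 + 17.9)/2 = 39.0°, and the critical height
H_c = (4c'/γ) · sinβ cosφ' / [1 − cos(β − φ')]
    = (4·42.2/18.3) · sin60.0°·cos17.9° / [1 − cos(42.1°)]
    = 9.224 · 0.8660·0.9516 / [1 − 0.7420]
    = 9.224 · 0.8241 / 0.2580
    = 29.46 m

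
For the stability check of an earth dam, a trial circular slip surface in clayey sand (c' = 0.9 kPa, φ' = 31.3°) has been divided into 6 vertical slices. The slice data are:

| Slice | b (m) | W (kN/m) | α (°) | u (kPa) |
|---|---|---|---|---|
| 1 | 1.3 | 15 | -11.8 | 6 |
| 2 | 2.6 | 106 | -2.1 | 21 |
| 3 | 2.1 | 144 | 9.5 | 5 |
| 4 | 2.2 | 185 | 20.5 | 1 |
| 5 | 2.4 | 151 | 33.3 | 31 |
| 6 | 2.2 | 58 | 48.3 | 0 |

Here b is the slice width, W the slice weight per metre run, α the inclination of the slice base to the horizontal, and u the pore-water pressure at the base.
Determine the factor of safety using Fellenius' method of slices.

FS = 1.34

Ordinary method of slices: FS = Σ[c'·Δl_i + (W_i cosα_i − u_i·Δl_i)·tanφ'] / Σ W_i sinα_i, with Δl_i = b_i / cosα_i.
Slice 1: Δl = 1.3/cos(-11.8°) = 1.328 m; N'_1 = 15·cos(-11.8°) − 6·1.328 = 6.7; c'Δl = 1.20; W sinα = -3.1
Slice 2: Δl = 2.6/cos(-2.1°) = 2.602 m; N'_2 = 106·cos(-2.1°) − 21·2.602 = 51.3; c'Δl = 2.34; W sinα = -3.9
Slice 3: Δl = 2.1/cos9.5° = 2.129 m; N'_3 = 144·cos9.5° − 5·2.129 = 131.4; c'Δl = 1.92; W sinα = 23.8
Slice 4: Δl = 2.2/cos20.5° = 2.349 m; N'_4 = 185·cos20.5° − 1·2.349 = 170.9; c'Δl = 2.11; W sinα = 64.8
Slice 5: Δl = 2.4/cos33.3° = 2.871 m; N'_5 = 151·cos33.3° − 31·2.871 = 37.2; c'Δl = 2.58; W sinα = 82.9
Slice 6: Δl = 2.2/cos48.3° = 3.307 m; N'_6 = 58·cos48.3° − 0·3.307 = 38.6; c'Δl = 2.98; W sinα = 43.3
Σc'Δl = 13.1 kN/m; ΣN' = 436.1 kN/m; ΣW sinα = 207.8 kN/m
Resisting = 13.1 + 436.1·tan31.3° = 13.1 + 265.2 = 278.3 kN/m
FS = 278.3 / 207.8 = 1.339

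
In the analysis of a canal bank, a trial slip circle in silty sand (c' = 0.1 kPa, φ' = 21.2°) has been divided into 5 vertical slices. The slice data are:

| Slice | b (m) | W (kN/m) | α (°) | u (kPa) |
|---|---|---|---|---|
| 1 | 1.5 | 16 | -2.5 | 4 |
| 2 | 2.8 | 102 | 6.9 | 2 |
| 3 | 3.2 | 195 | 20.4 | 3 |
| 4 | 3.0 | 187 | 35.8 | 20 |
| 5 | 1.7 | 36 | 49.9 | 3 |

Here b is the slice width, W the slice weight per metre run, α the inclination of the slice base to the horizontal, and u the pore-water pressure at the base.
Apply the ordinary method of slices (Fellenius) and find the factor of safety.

Ordinary method of slices: FS = Σ[c'·Δl_i + (W_i cosα_i − u_i·Δl_i)·tanφ'] / Σ W_i sinα_i, with Δl_i = b_i / cosα_i.
Slice 1: Δl = 1.5/cos(-2.5°) = 1.501 m; N'_1 = 16·cos(-2.5°) − 4·1.501 = 10.0; c'Δl = 0.15; W sinα = -0.7
Slice 2: Δl = 2.8/cos6.9° = 2.820 m; N'_2 = 102·cos6.9° − 2·2.820 = 95.6; c'Δl = 0.28; W sinα = 12.3
Slice 3: Δl = 3.2/cos20.4° = 3.414 m; N'_3 = 195·cos20.4° − 3·3.414 = 172.5; c'Δl = 0.34; W sinα = 68.0
Slice 4: Δl = 3.0/cos35.8° = 3.699 m; N'_4 = 187·cos35.8° − 20·3.699 = 77.7; c'Δl = 0.37; W sinα = 109.4
Slice 5: Δl = 1.7/cos49.9° = 2.639 m; N'_5 = 36·cos49.9° − 3·2.639 = 15.3; c'Δl = 0.26; W sinα = 27.5
Σc'Δl = 1.4 kN/m; ΣN' = 371.1 kN/m; ΣW sinα = 216.5 kN/m
Resisting = 1.4 + 371.1·tan21.2° = 1.4 + 143.9 = 145.3 kN/m
FS = 145.3 / 216.5 = 0.671

FS = 0.67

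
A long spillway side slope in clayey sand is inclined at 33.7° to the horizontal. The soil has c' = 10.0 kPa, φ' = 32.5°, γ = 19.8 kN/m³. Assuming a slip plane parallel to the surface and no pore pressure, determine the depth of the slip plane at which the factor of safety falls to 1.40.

Setting FS = 1.40 in FS = [c' + γz cos²β tanφ'] / [γz sinβ cosβ] and solving for z:
z = c' / [γ cosβ (FS·sinβ − cosβ·tanφ')]
  = 10.0 / [19.8·cos33.7°·(1.40·sin33.7° − cos33.7°·tan32.5°)]
  = 10.0 / [19.8·0.8320·(1.40·0.5548 − 0.8320·0.6371)]
  = 10.0 / 4.0649 = 2.460 m

z = 2.46 m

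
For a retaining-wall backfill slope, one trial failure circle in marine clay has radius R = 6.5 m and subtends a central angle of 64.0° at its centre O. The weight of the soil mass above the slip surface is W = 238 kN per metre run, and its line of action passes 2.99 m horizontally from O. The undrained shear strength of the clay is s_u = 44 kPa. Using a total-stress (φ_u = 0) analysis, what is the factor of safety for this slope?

FS = 2.92

Taking moments about the centre O, the resisting moment is provided by the undrained shear strength acting along the arc:
Arc length L_a = R·θ = 6.5·(64.0°·π/180) = 6.5·1.1170 = 7.26 m
M_R = s_u·L_a·R = 44·7.26·6.5 = 2076.5 kN·m/m
M_D = W·d = 238·2.99 = 711.6 kN·m/m
FS = M_R / M_D = 2076.5 / 711.6 = 2.918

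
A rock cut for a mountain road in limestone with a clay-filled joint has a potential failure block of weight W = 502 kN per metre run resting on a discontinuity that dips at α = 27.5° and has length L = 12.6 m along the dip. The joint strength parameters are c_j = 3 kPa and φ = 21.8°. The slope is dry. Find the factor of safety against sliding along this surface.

FS = 0.93

Resolving the block weight along and normal to the plane and applying the Mohr–Coulomb strength on the joint:
N' = W cosα = 502·cos27.5° = 445.3 kN/m
Driving force T = W sinα = 502·sin27.5° = 231.8 kN/m
Resisting force R = c_j·L + N'·tanφ = 3·12.6 + 445.3·tan21.8° = 37.8 + 178.1 = 215.9 kN/m
FS = R / T = 215.9 / 231.8 = 0.931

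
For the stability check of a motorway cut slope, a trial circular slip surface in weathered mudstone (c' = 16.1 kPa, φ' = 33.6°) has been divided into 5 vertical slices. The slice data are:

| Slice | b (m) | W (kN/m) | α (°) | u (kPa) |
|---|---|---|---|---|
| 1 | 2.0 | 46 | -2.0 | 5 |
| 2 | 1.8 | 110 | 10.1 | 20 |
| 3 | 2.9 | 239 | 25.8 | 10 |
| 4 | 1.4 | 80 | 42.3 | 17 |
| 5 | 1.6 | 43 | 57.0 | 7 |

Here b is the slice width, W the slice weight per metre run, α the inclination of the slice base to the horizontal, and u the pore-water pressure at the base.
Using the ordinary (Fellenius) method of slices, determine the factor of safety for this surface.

FS = 1.91

Ordinary method of slices: FS = Σ[c'·Δl_i + (W_i cosα_i − u_i·Δl_i)·tanφ'] / Σ W_i sinα_i, with Δl_i = b_i / cosα_i.
Slice 1: Δl = 2.0/cos(-2.0°) = 2.001 m; N'_1 = 46·cos(-2.0°) − 5·2.001 = 36.0; c'Δl = 32.22; W sinα = -1.6
Slice 2: Δl = 1.8/cos10.1° = 1.828 m; N'_2 = 110·cos10.1° − 20·1.828 = 71.7; c'Δl = 29.44; W sinα = 19.3
Slice 3: Δl = 2.9/cos25.8° = 3.221 m; N'_3 = 239·cos25.8° − 10·3.221 = 183.0; c'Δl = 51.86; W sinα = 104.0
Slice 4: Δl = 1.4/cos42.3° = 1.893 m; N'_4 = 80·cos42.3° − 17·1.893 = 27.0; c'Δl = 30.47; W sinα = 53.8
Slice 5: Δl = 1.6/cos57.0° = 2.938 m; N'_5 = 43·cos57.0° − 7·2.938 = 2.9; c'Δl = 47.30; W sinα = 36.1
Σc'Δl = 191.3 kN/m; ΣN' = 320.5 kN/m; ΣW sinα = 211.6 kN/m
Resisting = 191.3 + 320.5·tan33.6° = 191.3 + 212.9 = 404.2 kN/m
FS = 404.2 / 211.6 = 1.910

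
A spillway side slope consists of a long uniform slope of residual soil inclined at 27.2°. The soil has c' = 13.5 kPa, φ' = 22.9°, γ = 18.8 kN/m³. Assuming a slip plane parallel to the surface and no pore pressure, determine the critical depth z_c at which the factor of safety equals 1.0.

Setting FS = 1.00 in FS = [c' + γz cos²β tanφ'] / [γz sinβ cosβ] and solving for z:
z = c' / [γ cosβ (FS·sinβ − cosβ·tanφ')]
  = 13.5 / [18.8·cos27.2°·(1.00·sin27.2° − cos27.2°·tan22.9°)]
  = 13.5 / [18.8·0.8894·(1.00·0.4571 − 0.8894·0.4224)]
  = 13.5 / 1.3610 = 9.919 m

z_c = 9.92 m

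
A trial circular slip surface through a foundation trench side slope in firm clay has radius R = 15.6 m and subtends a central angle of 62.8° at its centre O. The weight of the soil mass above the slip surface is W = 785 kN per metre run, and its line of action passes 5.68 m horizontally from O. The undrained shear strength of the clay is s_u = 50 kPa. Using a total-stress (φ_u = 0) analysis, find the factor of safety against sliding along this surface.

Taking moments about the centre O, the resisting moment is provided by the undrained shear strength acting along the arc:
Arc length L_a = R·θ = 15.6·(62.8°·π/180) = 15.6·1.0961 = 17.10 m
M_R = s_u·L_a·R = 50·17.10·15.6 = 13336.9 kN·m/m
M_D = W·d = 785·5.68 = 4458.8 kN·m/m
FS = M_R / M_D = 13336.9 / 4458.8 = 2.991

FS = 2.99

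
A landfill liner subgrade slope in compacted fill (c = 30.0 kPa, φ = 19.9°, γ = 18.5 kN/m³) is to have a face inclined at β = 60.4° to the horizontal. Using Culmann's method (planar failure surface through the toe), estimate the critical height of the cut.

Culmann's analysis gives the critical failure plane at α_cr = (β + φ)/2 = (60.4 + 19.9)/2 = 40.1°, and the critical height
H_c = (4c/γ) · sinβ cosφ / [1 − cos(β − φ)]
    = (4·30.0/18.5) · sin60.4°·cos19.9° / [1 − cos(40.5°)]
    = 6.486 · 0.8695·0.9403 / [1 − 0.7604]
    = 6.486 · 0.8176 / 0.2396
    = 22.13 m

H_c = 22.13 m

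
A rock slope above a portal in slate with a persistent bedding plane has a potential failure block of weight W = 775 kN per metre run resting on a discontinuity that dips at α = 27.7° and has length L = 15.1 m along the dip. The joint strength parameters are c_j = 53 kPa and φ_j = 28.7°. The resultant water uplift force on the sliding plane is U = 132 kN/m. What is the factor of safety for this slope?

Resolving the block weight along and normal to the plane and applying the Mohr–Coulomb strength on the joint:
N' = W cosα − U = 775·cos27.7° − 132 = 554.2 kN/m
Driving force T = W sinα = 775·sin27.7° = 360.3 kN/m
Resisting force R = c_j·L + N'·tanφ_j = 53·15.1 + 554.2·tan28.7° = 800.3 + 303.4 = 1103.7 kN/m
FS = R / T = 1103.7 / 360.3 = 3.064

FS = 3.06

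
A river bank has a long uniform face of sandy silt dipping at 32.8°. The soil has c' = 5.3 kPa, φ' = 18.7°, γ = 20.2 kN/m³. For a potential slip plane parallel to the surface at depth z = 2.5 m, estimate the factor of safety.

For an infinite slope with a slip plane parallel to the surface (no pore pressure): FS = [c' + γz cos²β tanφ'] / [γz sinβ cosβ].
γz = 20.2·2.5 = 50.50 kN/m²
Numerator = 5.3 + 50.50·cos²32.8°·tan18.7° = 5.3 + 50.50·0.7066·0.3385 = 17.377 kPa
Denominator = 50.50·sin32.8°·cos32.8° = 50.50·0.5417·0.8406 = 22.995 kPa
FS = 17.377 / 22.995 = 0.756

FS = 0.76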